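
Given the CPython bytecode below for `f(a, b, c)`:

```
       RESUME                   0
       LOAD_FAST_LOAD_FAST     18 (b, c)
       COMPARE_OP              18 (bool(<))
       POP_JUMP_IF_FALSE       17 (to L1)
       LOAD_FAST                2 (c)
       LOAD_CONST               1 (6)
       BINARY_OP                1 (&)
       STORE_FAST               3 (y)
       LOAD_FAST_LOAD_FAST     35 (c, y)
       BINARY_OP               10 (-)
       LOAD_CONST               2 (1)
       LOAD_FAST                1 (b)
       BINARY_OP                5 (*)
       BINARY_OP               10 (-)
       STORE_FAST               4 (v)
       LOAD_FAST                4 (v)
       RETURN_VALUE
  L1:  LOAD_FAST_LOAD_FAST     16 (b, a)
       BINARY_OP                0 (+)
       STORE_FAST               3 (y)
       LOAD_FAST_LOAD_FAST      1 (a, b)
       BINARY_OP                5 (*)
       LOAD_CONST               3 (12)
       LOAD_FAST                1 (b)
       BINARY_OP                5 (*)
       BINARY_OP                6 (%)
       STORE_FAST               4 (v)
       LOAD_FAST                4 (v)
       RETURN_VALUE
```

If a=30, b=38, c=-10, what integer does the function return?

228

LOAD_FAST_LOAD_FAST b,c → push 38,-10. Stack: [38, -10]
COMPARE_OP bool(<) → 38 vs -10 = False. Stack: [False]
POP_JUMP_IF_FALSE → pop False; jump. Stack: []
LOAD_FAST_LOAD_FAST b,a → push 38,30. Stack: [38, 30]
BINARY_OP + → 38 + 30 = 68. Stack: [68]
STORE_FAST y → y=68. Stack: []
LOAD_FAST_LOAD_FAST a,b → push 30,38. Stack: [30, 38]
BINARY_OP * → 30 * 38 = 1140. Stack: [1140]
LOAD_CONST → push 12. Stack: [1140, 12]
LOAD_FAST b → push 38. Stack: [1140, 12, 38]
BINARY_OP * → 12 * 38 = 456. Stack: [1140, 456]
BINARY_OP % → 1140 % 456 = 228. Stack: [228]
STORE_FAST v → v=228. Stack: []
LOAD_FAST v → push 228. Stack: [228]
RETURN_VALUE → return 228.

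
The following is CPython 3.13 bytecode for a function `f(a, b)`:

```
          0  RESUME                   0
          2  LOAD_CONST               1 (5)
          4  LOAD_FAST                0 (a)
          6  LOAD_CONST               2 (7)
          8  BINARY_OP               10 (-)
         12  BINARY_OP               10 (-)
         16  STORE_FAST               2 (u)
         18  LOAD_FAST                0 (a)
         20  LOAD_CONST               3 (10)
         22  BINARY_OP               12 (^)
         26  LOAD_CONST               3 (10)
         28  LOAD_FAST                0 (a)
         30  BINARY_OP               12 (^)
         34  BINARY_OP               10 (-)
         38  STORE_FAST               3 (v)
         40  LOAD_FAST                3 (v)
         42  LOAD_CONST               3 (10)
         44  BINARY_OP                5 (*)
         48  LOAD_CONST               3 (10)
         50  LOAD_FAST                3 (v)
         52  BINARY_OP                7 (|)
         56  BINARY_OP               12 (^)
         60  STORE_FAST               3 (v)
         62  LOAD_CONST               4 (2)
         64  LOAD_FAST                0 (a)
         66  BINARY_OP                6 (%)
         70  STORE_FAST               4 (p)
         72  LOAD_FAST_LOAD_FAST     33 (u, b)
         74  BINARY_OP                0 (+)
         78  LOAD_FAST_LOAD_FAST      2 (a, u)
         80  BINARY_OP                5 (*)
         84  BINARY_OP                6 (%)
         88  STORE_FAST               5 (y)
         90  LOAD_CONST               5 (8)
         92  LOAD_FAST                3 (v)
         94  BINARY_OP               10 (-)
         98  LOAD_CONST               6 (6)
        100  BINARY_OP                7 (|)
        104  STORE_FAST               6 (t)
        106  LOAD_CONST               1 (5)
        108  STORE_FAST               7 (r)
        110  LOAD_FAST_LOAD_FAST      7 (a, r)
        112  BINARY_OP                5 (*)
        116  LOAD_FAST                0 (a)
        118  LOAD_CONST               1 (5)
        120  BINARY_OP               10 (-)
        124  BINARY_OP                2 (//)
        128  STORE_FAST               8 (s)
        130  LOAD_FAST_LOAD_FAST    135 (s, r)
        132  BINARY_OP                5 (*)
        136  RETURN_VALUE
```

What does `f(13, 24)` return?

40

LOAD_CONST → push 5. Stack: [5]
LOAD_FAST a → push 13. Stack: [5, 13]
LOAD_CONST → push 7. Stack: [5, 13, 7]
BINARY_OP - → 13 - 7 = 6. Stack: [5, 6]
BINARY_OP - → 5 - 6 = -1. Stack: [-1]
STORE_FAST u → u=-1. Stack: []
LOAD_FAST a → push 13. Stack: [13]
LOAD_CONST → push 10. Stack: [13, 10]
BINARY_OP ^ → 13 ^ 10 = 7. Stack: [7]
LOAD_CONST → push 10. Stack: [7, 10]
LOAD_FAST a → push 13. Stack: [7, 10, 13]
BINARY_OP ^ → 10 ^ 13 = 7. Stack: [7, 7]
BINARY_OP - → 7 - 7 = 0. Stack: [0]
STORE_FAST v → v=0. Stack: []
LOAD_FAST v → push 0. Stack: [0]
LOAD_CONST → push 10. Stack: [0, 10]
BINARY_OP * → 0 * 10 = 0. Stack: [0]
LOAD_CONST → push 10. Stack: [0, 10]
LOAD_FAST v → push 0. Stack: [0, 10, 0]
BINARY_OP | → 10 | 0 = 10. Stack: [0, 10]
BINARY_OP ^ → 0 ^ 10 = 10. Stack: [10]
STORE_FAST v → v=10. Stack: []
LOAD_CONST → push 2. Stack: [2]
LOAD_FAST a → push 13. Stack: [2, 13]
BINARY_OP % → 2 % 13 = 2. Stack: [2]
STORE_FAST p → p=2. Stack: []
LOAD_FAST_LOAD_FAST u,b → push -1,24. Stack: [-1, 24]
BINARY_OP + → -1 + 24 = 23. Stack: [23]
LOAD_FAST_LOAD_FAST a,u → push 13,-1. Stack: [23, 13, -1]
BINARY_OP * → 13 * -1 = -13. Stack: [23, -13]
BINARY_OP % → 23 % -13 = -3. Stack: [-3]
STORE_FAST y → y=-3. Stack: []
LOAD_CONST → push 8. Stack: [8]
LOAD_FAST v → push 10. Stack: [8, 10]
BINARY_OP - → 8 - 10 = -2. Stack: [-2]
LOAD_CONST → push 6. Stack: [-2, 6]
BINARY_OP | → -2 | 6 = -2. Stack: [-2]
STORE_FAST t → t=-2. Stack: []
LOAD_CONST → push 5. Stack: [5]
STORE_FAST r → r=5. Stack: []
LOAD_FAST_LOAD_FAST a,r → push 13,5. Stack: [13, 5]
BINARY_OP * → 13 * 5 = 65. Stack: [65]
LOAD_FAST a → push 13. Stack: [65, 13]
LOAD_CONST → push 5. Stack: [65, 13, 5]
BINARY_OP - → 13 - 5 = 8. Stack: [65, 8]
BINARY_OP // → 65 // 8 = 8. Stack: [8]
STORE_FAST s → s=8. Stack: []
LOAD_FAST_LOAD_FAST s,r → push 8,5. Stack: [8, 5]
BINARY_OP * → 8 * 5 = 40. Stack: [40]
RETURN_VALUE → return 40.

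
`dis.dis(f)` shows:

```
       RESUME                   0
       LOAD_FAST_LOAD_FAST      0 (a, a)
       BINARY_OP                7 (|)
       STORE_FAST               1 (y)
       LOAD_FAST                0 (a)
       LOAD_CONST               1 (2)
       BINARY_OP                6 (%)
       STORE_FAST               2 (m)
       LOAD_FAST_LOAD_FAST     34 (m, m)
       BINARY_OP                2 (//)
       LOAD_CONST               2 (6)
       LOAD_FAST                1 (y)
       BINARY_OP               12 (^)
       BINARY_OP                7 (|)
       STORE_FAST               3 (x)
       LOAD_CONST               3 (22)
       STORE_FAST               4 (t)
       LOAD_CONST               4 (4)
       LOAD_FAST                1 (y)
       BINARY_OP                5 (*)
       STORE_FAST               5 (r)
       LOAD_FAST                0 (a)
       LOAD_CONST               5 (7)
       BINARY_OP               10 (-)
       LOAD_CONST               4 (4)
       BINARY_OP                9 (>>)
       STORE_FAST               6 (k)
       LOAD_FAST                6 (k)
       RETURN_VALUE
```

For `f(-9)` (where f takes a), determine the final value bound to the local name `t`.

22

LOAD_FAST_LOAD_FAST a,a → push -9,-9. Stack: [-9, -9]
BINARY_OP | → -9 | -9 = -9. Stack: [-9]
STORE_FAST y → y=-9. Stack: []
LOAD_FAST a → push -9. Stack: [-9]
LOAD_CONST → push 2. Stack: [-9, 2]
BINARY_OP % → -9 % 2 = 1. Stack: [1]
STORE_FAST m → m=1. Stack: []
LOAD_FAST_LOAD_FAST m,m → push 1,1. Stack: [1, 1]
BINARY_OP // → 1 // 1 = 1. Stack: [1]
LOAD_CONST → push 6. Stack: [1, 6]
LOAD_FAST y → push -9. Stack: [1, 6, -9]
BINARY_OP ^ → 6 ^ -9 = -15. Stack: [1, -15]
BINARY_OP | → 1 | -15 = -15. Stack: [-15]
STORE_FAST x → x=-15. Stack: []
LOAD_CONST → push 22. Stack: [22]
STORE_FAST t → t=22. Stack: []
LOAD_CONST → push 4. Stack: [4]
LOAD_FAST y → push -9. Stack: [4, -9]
BINARY_OP * → 4 * -9 = -36. Stack: [-36]
STORE_FAST r → r=-36. Stack: []
LOAD_FAST a → push -9. Stack: [-9]
LOAD_CONST → push 7. Stack: [-9, 7]
BINARY_OP - → -9 - 7 = -16. Stack: [-16]
LOAD_CONST → push 4. Stack: [-16, 4]
BINARY_OP >> → -16 >> 4 = -1. Stack: [-1]
STORE_FAST k → k=-1. Stack: []
LOAD_FAST k → push -1. Stack: [-1]
RETURN_VALUE → return -1.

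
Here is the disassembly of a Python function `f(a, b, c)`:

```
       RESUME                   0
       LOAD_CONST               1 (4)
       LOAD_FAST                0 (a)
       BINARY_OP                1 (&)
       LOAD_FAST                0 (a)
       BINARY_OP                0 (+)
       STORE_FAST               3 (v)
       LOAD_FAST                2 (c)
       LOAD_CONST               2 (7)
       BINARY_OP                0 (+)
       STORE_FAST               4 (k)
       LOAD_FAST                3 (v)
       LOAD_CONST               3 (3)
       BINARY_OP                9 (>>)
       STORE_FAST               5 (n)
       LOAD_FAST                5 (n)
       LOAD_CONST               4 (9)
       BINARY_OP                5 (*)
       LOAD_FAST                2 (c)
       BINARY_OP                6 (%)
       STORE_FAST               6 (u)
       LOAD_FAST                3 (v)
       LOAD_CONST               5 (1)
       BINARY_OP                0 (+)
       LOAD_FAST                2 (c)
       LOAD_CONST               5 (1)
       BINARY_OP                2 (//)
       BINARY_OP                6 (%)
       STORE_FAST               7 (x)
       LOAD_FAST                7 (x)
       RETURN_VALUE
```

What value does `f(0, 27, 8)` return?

LOAD_CONST → push 4. Stack: [4]
LOAD_FAST a → push 0. Stack: [4, 0]
BINARY_OP & → 4 & 0 = 0. Stack: [0]
LOAD_FAST a → push 0. Stack: [0, 0]
BINARY_OP + → 0 + 0 = 0. Stack: [0]
STORE_FAST v → v=0. Stack: []
LOAD_FAST c → push 8. Stack: [8]
LOAD_CONST → push 7. Stack: [8, 7]
BINARY_OP + → 8 + 7 = 15. Stack: [15]
STORE_FAST k → k=15. Stack: []
LOAD_FAST v → push 0. Stack: [0]
LOAD_CONST → push 3. Stack: [0, 3]
BINARY_OP >> → 0 >> 3 = 0. Stack: [0]
STORE_FAST n → n=0. Stack: []
LOAD_FAST n → push 0. Stack: [0]
LOAD_CONST → push 9. Stack: [0, 9]
BINARY_OP * → 0 * 9 = 0. Stack: [0]
LOAD_FAST c → push 8. Stack: [0, 8]
BINARY_OP % → 0 % 8 = 0. Stack: [0]
STORE_FAST u → u=0. Stack: []
LOAD_FAST v → push 0. Stack: [0]
LOAD_CONST → push 1. Stack: [0, 1]
BINARY_OP + → 0 + 1 = 1. Stack: [1]
LOAD_FAST c → push 8. Stack: [1, 8]
LOAD_CONST → push 1. Stack: [1, 8, 1]
BINARY_OP // → 8 // 1 = 8. Stack: [1, 8]
BINARY_OP % → 1 % 8 = 1. Stack: [1]
STORE_FAST x → x=1. Stack: []
LOAD_FAST x → push 1. Stack: [1]
RETURN_VALUE → return 1.

1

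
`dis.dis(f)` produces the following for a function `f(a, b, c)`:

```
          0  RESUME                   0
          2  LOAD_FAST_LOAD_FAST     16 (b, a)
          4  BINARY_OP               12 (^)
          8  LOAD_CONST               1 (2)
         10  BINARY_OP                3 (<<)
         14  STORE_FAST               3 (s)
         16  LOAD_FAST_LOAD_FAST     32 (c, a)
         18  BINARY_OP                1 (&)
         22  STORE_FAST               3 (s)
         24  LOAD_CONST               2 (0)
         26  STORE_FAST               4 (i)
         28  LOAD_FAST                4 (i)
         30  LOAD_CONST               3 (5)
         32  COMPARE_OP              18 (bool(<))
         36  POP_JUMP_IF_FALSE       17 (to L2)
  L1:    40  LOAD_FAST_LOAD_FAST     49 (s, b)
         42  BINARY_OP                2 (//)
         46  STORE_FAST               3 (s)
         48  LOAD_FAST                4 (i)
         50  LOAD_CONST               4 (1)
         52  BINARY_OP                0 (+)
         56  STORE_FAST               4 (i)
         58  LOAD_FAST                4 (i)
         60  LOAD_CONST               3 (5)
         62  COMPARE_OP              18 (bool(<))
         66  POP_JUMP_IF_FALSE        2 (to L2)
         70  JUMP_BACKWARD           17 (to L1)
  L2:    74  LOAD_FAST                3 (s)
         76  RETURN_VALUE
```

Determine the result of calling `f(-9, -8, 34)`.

0

LOAD_FAST_LOAD_FAST b,a → push -8,-9
BINARY_OP ^ → -8 ^ -9 = 15
LOAD_CONST → push 2
BINARY_OP << → 15 << 2 = 60
STORE_FAST s → s=60
LOAD_FAST_LOAD_FAST c,a → push 34,-9
BINARY_OP & → 34 & -9 = 34
STORE_FAST s → s=34
LOAD_CONST → push 0
STORE_FAST i → i=0
LOAD_FAST i → push 0
LOAD_CONST → push 5
COMPARE_OP bool(<) → 0 vs 5 = True
POP_JUMP_IF_FALSE → pop True; no jump
LOAD_FAST_LOAD_FAST s,b → push 34,-8
BINARY_OP // → 34 // -8 = -5
STORE_FAST s → s=-5
LOAD_FAST i → push 0
LOAD_CONST → push 1
BINARY_OP + → 0 + 1 = 1
STORE_FAST i → i=1
LOAD_FAST i → push 1
LOAD_CONST → push 5
COMPARE_OP bool(<) → 1 vs 5 = True
POP_JUMP_IF_FALSE → pop True; no jump
LOAD_FAST_LOAD_FAST s,b → push -5,-8
BINARY_OP // → -5 // -8 = 0
STORE_FAST s → s=0
LOAD_FAST i → push 1
LOAD_CONST → push 1
BINARY_OP + → 1 + 1 = 2
STORE_FAST i → i=2
LOAD_FAST i → push 2
LOAD_CONST → push 5
COMPARE_OP bool(<) → 2 vs 5 = True
POP_JUMP_IF_FALSE → pop True; no jump
LOAD_FAST_LOAD_FAST s,b → push 0,-8
BINARY_OP // → 0 // -8 = 0
STORE_FAST s → s=0
LOAD_FAST i → push 2
LOAD_CONST → push 1
BINARY_OP + → 2 + 1 = 3
STORE_FAST i → i=3
LOAD_FAST i → push 3
LOAD_CONST → push 5
COMPARE_OP bool(<) → 3 vs 5 = True
POP_JUMP_IF_FALSE → pop True; no jump
LOAD_FAST_LOAD_FAST s,b → push 0,-8
BINARY_OP // → 0 // -8 = 0
STORE_FAST s → s=0
LOAD_FAST i → push 3
LOAD_CONST → push 1
BINARY_OP + → 3 + 1 = 4
STORE_FAST i → i=4
LOAD_FAST i → push 4
LOAD_CONST → push 5
COMPARE_OP bool(<) → 4 vs 5 = True
POP_JUMP_IF_FALSE → pop True; no jump
LOAD_FAST_LOAD_FAST s,b → push 0,-8
BINARY_OP // → 0 // -8 = 0
STORE_FAST s → s=0
LOAD_FAST i → push 4
LOAD_CONST → push 1
BINARY_OP + → 4 + 1 = 5
STORE_FAST i → i=5
LOAD_FAST i → push 5
LOAD_CONST → push 5
COMPARE_OP bool(<) → 5 vs 5 = False
POP_JUMP_IF_FALSE → pop False; jump
LOAD_FAST s → push 0
RETURN_VALUE → return 0.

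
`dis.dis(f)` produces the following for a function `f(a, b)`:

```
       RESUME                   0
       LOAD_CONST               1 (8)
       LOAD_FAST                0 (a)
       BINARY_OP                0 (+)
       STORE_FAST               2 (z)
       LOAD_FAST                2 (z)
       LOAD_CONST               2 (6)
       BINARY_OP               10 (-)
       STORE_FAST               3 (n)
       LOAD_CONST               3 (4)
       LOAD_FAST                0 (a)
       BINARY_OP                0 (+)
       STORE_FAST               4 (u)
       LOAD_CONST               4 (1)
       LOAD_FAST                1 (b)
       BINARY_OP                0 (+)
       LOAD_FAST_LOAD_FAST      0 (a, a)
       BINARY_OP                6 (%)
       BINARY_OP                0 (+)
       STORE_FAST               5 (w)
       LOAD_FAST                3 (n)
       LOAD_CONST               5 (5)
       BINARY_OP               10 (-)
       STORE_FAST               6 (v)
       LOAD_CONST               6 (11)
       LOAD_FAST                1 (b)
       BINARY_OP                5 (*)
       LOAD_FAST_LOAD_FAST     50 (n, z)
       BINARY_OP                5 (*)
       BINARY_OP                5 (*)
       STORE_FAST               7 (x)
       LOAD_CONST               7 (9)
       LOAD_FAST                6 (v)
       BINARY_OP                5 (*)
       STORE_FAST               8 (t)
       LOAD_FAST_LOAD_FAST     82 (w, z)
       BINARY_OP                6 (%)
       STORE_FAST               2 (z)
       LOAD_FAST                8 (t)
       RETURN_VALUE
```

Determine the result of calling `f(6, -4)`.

LOAD_CONST → push 8. Stack: [8]
LOAD_FAST a → push 6. Stack: [8, 6]
BINARY_OP + → 8 + 6 = 14. Stack: [14]
STORE_FAST z → z=14. Stack: []
LOAD_FAST z → push 14. Stack: [14]
LOAD_CONST → push 6. Stack: [14, 6]
BINARY_OP - → 14 - 6 = 8. Stack: [8]
STORE_FAST n → n=8. Stack: []
LOAD_CONST → push 4. Stack: [4]
LOAD_FAST a → push 6. Stack: [4, 6]
BINARY_OP + → 4 + 6 = 10. Stack: [10]
STORE_FAST u → u=10. Stack: []
LOAD_CONST → push 1. Stack: [1]
LOAD_FAST b → push -4. Stack: [1, -4]
BINARY_OP + → 1 + -4 = -3. Stack: [-3]
LOAD_FAST_LOAD_FAST a,a → push 6,6. Stack: [-3, 6, 6]
BINARY_OP % → 6 % 6 = 0. Stack: [-3, 0]
BINARY_OP + → -3 + 0 = -3. Stack: [-3]
STORE_FAST w → w=-3. Stack: []
LOAD_FAST n → push 8. Stack: [8]
LOAD_CONST → push 5. Stack: [8, 5]
BINARY_OP - → 8 - 5 = 3. Stack: [3]
STORE_FAST v → v=3. Stack: []
LOAD_CONST → push 11. Stack: [11]
LOAD_FAST b → push -4. Stack: [11, -4]
BINARY_OP * → 11 * -4 = -44. Stack: [-44]
LOAD_FAST_LOAD_FAST n,z → push 8,14. Stack: [-44, 8, 14]
BINARY_OP * → 8 * 14 = 112. Stack: [-44, 112]
BINARY_OP * → -44 * 112 = -4928. Stack: [-4928]
STORE_FAST x → x=-4928. Stack: []
LOAD_CONST → push 9. Stack: [9]
LOAD_FAST v → push 3. Stack: [9, 3]
BINARY_OP * → 9 * 3 = 27. Stack: [27]
STORE_FAST t → t=27. Stack: []
LOAD_FAST_LOAD_FAST w,z → push -3,14. Stack: [-3, 14]
BINARY_OP % → -3 % 14 = 11. Stack: [11]
STORE_FAST z → z=11. Stack: []
LOAD_FAST t → push 27. Stack: [27]
RETURN_VALUE → return 27.

27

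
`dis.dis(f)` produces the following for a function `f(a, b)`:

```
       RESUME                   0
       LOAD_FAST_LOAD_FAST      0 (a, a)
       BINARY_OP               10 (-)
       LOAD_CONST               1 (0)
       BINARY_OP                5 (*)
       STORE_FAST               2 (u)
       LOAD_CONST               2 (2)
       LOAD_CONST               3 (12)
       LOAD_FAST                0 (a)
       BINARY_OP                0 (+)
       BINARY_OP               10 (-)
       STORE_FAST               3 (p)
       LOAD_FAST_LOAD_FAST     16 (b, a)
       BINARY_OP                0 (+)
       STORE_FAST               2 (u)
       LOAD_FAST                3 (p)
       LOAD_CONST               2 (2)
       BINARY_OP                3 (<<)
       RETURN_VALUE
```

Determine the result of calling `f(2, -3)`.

LOAD_FAST_LOAD_FAST a,a → push 2,2. Stack: [2, 2]
BINARY_OP - → 2 - 2 = 0. Stack: [0]
LOAD_CONST → push 0. Stack: [0, 0]
BINARY_OP * → 0 * 0 = 0. Stack: [0]
STORE_FAST u → u=0. Stack: []
LOAD_CONST → push 2. Stack: [2]
LOAD_CONST → push 12. Stack: [2, 12]
LOAD_FAST a → push 2. Stack: [2, 12, 2]
BINARY_OP + → 12 + 2 = 14. Stack: [2, 14]
BINARY_OP - → 2 - 14 = -12. Stack: [-12]
STORE_FAST p → p=-12. Stack: []
LOAD_FAST_LOAD_FAST b,a → push -3,2. Stack: [-3, 2]
BINARY_OP + → -3 + 2 = -1. Stack: [-1]
STORE_FAST u → u=-1. Stack: []
LOAD_FAST p → push -12. Stack: [-12]
LOAD_CONST → push 2. Stack: [-12, 2]
BINARY_OP << → -12 << 2 = -48. Stack: [-48]
RETURN_VALUE → return -48.

-48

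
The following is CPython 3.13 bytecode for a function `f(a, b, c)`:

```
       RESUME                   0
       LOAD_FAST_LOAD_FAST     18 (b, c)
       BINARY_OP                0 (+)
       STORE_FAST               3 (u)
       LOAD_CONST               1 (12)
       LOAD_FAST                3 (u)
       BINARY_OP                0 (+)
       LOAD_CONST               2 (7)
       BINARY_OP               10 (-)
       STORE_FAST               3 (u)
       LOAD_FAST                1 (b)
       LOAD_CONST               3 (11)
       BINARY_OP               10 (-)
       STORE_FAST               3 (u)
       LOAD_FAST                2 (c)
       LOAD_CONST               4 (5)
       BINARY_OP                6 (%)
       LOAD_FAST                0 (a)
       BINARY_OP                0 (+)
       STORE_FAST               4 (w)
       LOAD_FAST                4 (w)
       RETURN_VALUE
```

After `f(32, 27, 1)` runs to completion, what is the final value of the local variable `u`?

LOAD_FAST_LOAD_FAST b,c → push 27,1. Stack: [27, 1]
BINARY_OP + → 27 + 1 = 28. Stack: [28]
STORE_FAST u → u=28. Stack: []
LOAD_CONST → push 12. Stack: [12]
LOAD_FAST u → push 28. Stack: [12, 28]
BINARY_OP + → 12 + 28 = 40. Stack: [40]
LOAD_CONST → push 7. Stack: [40, 7]
BINARY_OP - → 40 - 7 = 33. Stack: [33]
STORE_FAST u → u=33. Stack: []
LOAD_FAST b → push 27. Stack: [27]
LOAD_CONST → push 11. Stack: [27, 11]
BINARY_OP - → 27 - 11 = 16. Stack: [16]
STORE_FAST u → u=16. Stack: []
LOAD_FAST c → push 1. Stack: [1]
LOAD_CONST → push 5. Stack: [1, 5]
BINARY_OP % → 1 % 5 = 1. Stack: [1]
LOAD_FAST a → push 32. Stack: [1, 32]
BINARY_OP + → 1 + 32 = 33. Stack: [33]
STORE_FAST w → w=33. Stack: []
LOAD_FAST w → push 33. Stack: [33]
RETURN_VALUE → return 33.

16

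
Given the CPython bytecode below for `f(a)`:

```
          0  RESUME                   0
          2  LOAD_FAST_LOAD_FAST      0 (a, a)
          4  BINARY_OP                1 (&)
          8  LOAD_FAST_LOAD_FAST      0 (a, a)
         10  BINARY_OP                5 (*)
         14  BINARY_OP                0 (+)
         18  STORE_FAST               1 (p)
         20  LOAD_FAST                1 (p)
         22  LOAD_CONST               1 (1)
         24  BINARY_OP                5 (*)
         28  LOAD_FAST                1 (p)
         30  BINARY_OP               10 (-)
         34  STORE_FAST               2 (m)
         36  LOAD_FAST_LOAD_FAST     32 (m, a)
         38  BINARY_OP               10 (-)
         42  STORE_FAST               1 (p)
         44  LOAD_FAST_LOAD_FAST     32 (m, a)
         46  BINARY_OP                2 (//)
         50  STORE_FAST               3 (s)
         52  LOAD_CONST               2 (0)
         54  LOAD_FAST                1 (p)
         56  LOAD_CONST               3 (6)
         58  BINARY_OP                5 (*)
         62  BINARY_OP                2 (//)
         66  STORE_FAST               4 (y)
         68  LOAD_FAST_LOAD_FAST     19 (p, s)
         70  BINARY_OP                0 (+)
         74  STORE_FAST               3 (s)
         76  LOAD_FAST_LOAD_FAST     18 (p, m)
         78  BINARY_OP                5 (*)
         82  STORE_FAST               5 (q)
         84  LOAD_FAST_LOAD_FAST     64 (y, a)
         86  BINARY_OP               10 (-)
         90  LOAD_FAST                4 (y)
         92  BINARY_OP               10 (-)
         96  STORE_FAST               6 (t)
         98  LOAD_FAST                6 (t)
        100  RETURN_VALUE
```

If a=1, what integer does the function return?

-1

LOAD_FAST_LOAD_FAST a,a → push 1,1. Stack: [1, 1]
BINARY_OP & → 1 & 1 = 1. Stack: [1]
LOAD_FAST_LOAD_FAST a,a → push 1,1. Stack: [1, 1, 1]
BINARY_OP * → 1 * 1 = 1. Stack: [1, 1]
BINARY_OP + → 1 + 1 = 2. Stack: [2]
STORE_FAST p → p=2. Stack: []
LOAD_FAST p → push 2. Stack: [2]
LOAD_CONST → push 1. Stack: [2, 1]
BINARY_OP * → 2 * 1 = 2. Stack: [2]
LOAD_FAST p → push 2. Stack: [2, 2]
BINARY_OP - → 2 - 2 = 0. Stack: [0]
STORE_FAST m → m=0. Stack: []
LOAD_FAST_LOAD_FAST m,a → push 0,1. Stack: [0, 1]
BINARY_OP - → 0 - 1 = -1. Stack: [-1]
STORE_FAST p → p=-1. Stack: []
LOAD_FAST_LOAD_FAST m,a → push 0,1. Stack: [0, 1]
BINARY_OP // → 0 // 1 = 0. Stack: [0]
STORE_FAST s → s=0. Stack: []
LOAD_CONST → push 0. Stack: [0]
LOAD_FAST p → push -1. Stack: [0, -1]
LOAD_CONST → push 6. Stack: [0, -1, 6]
BINARY_OP * → -1 * 6 = -6. Stack: [0, -6]
BINARY_OP // → 0 // -6 = 0. Stack: [0]
STORE_FAST y → y=0. Stack: []
LOAD_FAST_LOAD_FAST p,s → push -1,0. Stack: [-1, 0]
BINARY_OP + → -1 + 0 = -1. Stack: [-1]
STORE_FAST s → s=-1. Stack: []
LOAD_FAST_LOAD_FAST p,m → push -1,0. Stack: [-1, 0]
BINARY_OP * → -1 * 0 = 0. Stack: [0]
STORE_FAST q → q=0. Stack: []
LOAD_FAST_LOAD_FAST y,a → push 0,1. Stack: [0, 1]
BINARY_OP - → 0 - 1 = -1. Stack: [-1]
LOAD_FAST y → push 0. Stack: [-1, 0]
BINARY_OP - → -1 - 0 = -1. Stack: [-1]
STORE_FAST t → t=-1. Stack: []
LOAD_FAST t → push -1. Stack: [-1]
RETURN_VALUE → return -1.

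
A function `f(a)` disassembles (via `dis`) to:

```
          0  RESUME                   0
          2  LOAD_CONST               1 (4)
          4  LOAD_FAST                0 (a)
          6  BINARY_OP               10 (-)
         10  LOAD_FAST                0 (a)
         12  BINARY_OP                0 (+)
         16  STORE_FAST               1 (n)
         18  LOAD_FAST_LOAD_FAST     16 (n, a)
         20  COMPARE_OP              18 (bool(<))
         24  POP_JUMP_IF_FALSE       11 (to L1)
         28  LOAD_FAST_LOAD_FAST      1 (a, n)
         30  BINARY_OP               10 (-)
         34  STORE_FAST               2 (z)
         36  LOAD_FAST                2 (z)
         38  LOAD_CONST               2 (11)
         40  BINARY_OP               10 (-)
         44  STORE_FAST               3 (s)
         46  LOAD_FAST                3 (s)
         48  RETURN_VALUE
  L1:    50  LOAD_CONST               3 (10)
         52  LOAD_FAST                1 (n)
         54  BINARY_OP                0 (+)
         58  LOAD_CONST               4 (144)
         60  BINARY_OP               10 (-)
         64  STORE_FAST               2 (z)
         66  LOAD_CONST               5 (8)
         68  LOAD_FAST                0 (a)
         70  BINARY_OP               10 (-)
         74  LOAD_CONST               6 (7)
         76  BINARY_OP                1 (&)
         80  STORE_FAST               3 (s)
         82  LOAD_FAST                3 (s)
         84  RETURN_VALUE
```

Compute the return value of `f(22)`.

7

LOAD_CONST → push 4. Stack: [4]
LOAD_FAST a → push 22. Stack: [4, 22]
BINARY_OP - → 4 - 22 = -18. Stack: [-18]
LOAD_FAST a → push 22. Stack: [-18, 22]
BINARY_OP + → -18 + 22 = 4. Stack: [4]
STORE_FAST n → n=4. Stack: []
LOAD_FAST_LOAD_FAST n,a → push 4,22. Stack: [4, 22]
COMPARE_OP bool(<) → 4 vs 22 = True. Stack: [True]
POP_JUMP_IF_FALSE → pop True; no jump. Stack: []
LOAD_FAST_LOAD_FAST a,n → push 22,4. Stack: [22, 4]
BINARY_OP - → 22 - 4 = 18. Stack: [18]
STORE_FAST z → z=18. Stack: []
LOAD_FAST z → push 18. Stack: [18]
LOAD_CONST → push 11. Stack: [18, 11]
BINARY_OP - → 18 - 11 = 7. Stack: [7]
STORE_FAST s → s=7. Stack: []
LOAD_FAST s → push 7. Stack: [7]
RETURN_VALUE → return 7.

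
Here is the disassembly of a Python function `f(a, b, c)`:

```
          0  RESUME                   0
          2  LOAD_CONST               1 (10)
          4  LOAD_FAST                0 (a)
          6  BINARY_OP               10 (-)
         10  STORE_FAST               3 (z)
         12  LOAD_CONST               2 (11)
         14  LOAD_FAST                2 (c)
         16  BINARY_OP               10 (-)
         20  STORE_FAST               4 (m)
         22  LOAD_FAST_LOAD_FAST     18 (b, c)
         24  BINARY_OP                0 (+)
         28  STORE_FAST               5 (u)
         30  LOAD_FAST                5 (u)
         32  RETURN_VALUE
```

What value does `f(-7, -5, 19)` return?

LOAD_CONST → push 10. Stack: [10]
LOAD_FAST a → push -7. Stack: [10, -7]
BINARY_OP - → 10 - -7 = 17. Stack: [17]
STORE_FAST z → z=17. Stack: []
LOAD_CONST → push 11. Stack: [11]
LOAD_FAST c → push 19. Stack: [11, 19]
BINARY_OP - → 11 - 19 = -8. Stack: [-8]
STORE_FAST m → m=-8. Stack: []
LOAD_FAST_LOAD_FAST b,c → push -5,19. Stack: [-5, 19]
BINARY_OP + → -5 + 19 = 14. Stack: [14]
STORE_FAST u → u=14. Stack: []
LOAD_FAST u → push 14. Stack: [14]
RETURN_VALUE → return 14.

14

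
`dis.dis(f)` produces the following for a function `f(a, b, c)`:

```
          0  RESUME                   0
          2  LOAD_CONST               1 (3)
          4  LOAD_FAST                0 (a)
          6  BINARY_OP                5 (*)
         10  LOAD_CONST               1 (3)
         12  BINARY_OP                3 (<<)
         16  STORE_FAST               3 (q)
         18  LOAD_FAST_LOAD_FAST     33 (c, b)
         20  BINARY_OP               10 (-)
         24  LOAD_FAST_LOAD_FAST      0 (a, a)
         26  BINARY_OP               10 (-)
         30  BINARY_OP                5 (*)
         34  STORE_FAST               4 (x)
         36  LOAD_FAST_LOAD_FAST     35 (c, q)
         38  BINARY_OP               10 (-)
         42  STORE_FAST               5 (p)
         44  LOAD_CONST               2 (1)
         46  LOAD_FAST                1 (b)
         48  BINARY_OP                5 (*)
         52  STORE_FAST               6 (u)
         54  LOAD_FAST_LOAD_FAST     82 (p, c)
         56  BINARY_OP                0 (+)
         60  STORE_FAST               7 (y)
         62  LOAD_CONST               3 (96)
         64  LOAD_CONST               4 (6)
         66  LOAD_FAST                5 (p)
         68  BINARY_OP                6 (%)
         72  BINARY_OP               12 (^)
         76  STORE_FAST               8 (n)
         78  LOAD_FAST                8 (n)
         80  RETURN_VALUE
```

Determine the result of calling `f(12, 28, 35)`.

-151

LOAD_CONST → push 3. Stack: [3]
LOAD_FAST a → push 12. Stack: [3, 12]
BINARY_OP * → 3 * 12 = 36. Stack: [36]
LOAD_CONST → push 3. Stack: [36, 3]
BINARY_OP << → 36 << 3 = 288. Stack: [288]
STORE_FAST q → q=288. Stack: []
LOAD_FAST_LOAD_FAST c,b → push 35,28. Stack: [35, 28]
BINARY_OP - → 35 - 28 = 7. Stack: [7]
LOAD_FAST_LOAD_FAST a,a → push 12,12. Stack: [7, 12, 12]
BINARY_OP - → 12 - 12 = 0. Stack: [7, 0]
BINARY_OP * → 7 * 0 = 0. Stack: [0]
STORE_FAST x → x=0. Stack: []
LOAD_FAST_LOAD_FAST c,q → push 35,288. Stack: [35, 288]
BINARY_OP - → 35 - 288 = -253. Stack: [-253]
STORE_FAST p → p=-253. Stack: []
LOAD_CONST → push 1. Stack: [1]
LOAD_FAST b → push 28. Stack: [1, 28]
BINARY_OP * → 1 * 28 = 28. Stack: [28]
STORE_FAST u → u=28. Stack: []
LOAD_FAST_LOAD_FAST p,c → push -253,35. Stack: [-253, 35]
BINARY_OP + → -253 + 35 = -218. Stack: [-218]
STORE_FAST y → y=-218. Stack: []
LOAD_CONST → push 96. Stack: [96]
LOAD_CONST → push 6. Stack: [96, 6]
LOAD_FAST p → push -253. Stack: [96, 6, -253]
BINARY_OP % → 6 % -253 = -247. Stack: [96, -247]
BINARY_OP ^ → 96 ^ -247 = -151. Stack: [-151]
STORE_FAST n → n=-151. Stack: []
LOAD_FAST n → push -151. Stack: [-151]
RETURN_VALUE → return -151.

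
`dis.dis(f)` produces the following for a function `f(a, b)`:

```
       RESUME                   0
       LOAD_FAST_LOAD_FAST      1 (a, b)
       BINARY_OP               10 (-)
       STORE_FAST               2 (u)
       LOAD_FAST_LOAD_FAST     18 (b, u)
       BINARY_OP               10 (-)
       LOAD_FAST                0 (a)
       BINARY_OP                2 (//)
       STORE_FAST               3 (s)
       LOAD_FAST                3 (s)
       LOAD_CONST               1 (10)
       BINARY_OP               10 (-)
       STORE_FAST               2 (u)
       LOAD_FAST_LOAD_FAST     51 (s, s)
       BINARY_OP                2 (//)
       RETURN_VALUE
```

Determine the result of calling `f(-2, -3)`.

1

LOAD_FAST_LOAD_FAST a,b → push -2,-3. Stack: [-2, -3]
BINARY_OP - → -2 - -3 = 1. Stack: [1]
STORE_FAST u → u=1. Stack: []
LOAD_FAST_LOAD_FAST b,u → push -3,1. Stack: [-3, 1]
BINARY_OP - → -3 - 1 = -4. Stack: [-4]
LOAD_FAST a → push -2. Stack: [-4, -2]
BINARY_OP // → -4 // -2 = 2. Stack: [2]
STORE_FAST s → s=2. Stack: []
LOAD_FAST s → push 2. Stack: [2]
LOAD_CONST → push 10. Stack: [2, 10]
BINARY_OP - → 2 - 10 = -8. Stack: [-8]
STORE_FAST u → u=-8. Stack: []
LOAD_FAST_LOAD_FAST s,s → push 2,2. Stack: [2, 2]
BINARY_OP // → 2 // 2 = 1. Stack: [1]
RETURN_VALUE → return 1.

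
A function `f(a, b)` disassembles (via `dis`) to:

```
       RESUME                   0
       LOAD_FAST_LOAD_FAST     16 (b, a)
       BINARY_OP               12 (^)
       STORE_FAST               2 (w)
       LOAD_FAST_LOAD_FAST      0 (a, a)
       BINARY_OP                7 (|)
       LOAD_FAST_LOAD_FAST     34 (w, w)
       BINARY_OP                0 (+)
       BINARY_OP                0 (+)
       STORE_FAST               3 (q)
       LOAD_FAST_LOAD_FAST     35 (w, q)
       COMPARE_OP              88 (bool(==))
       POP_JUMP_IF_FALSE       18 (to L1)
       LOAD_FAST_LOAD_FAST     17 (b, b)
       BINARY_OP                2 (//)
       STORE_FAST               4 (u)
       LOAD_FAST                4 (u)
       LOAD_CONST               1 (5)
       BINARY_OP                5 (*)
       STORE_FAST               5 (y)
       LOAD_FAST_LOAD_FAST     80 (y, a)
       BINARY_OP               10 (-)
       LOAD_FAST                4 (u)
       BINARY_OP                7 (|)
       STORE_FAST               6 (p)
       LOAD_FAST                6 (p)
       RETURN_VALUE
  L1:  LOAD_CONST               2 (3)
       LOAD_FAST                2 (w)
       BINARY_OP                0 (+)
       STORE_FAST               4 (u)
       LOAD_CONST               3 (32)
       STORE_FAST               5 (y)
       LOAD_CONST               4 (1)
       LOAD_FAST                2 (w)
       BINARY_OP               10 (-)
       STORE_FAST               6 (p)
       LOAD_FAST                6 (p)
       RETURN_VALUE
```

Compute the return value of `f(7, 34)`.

LOAD_FAST_LOAD_FAST b,a → push 34,7. Stack: [34, 7]
BINARY_OP ^ → 34 ^ 7 = 37. Stack: [37]
STORE_FAST w → w=37. Stack: []
LOAD_FAST_LOAD_FAST a,a → push 7,7. Stack: [7, 7]
BINARY_OP | → 7 | 7 = 7. Stack: [7]
LOAD_FAST_LOAD_FAST w,w → push 37,37. Stack: [7, 37, 37]
BINARY_OP + → 37 + 37 = 74. Stack: [7, 74]
BINARY_OP + → 7 + 74 = 81. Stack: [81]
STORE_FAST q → q=81. Stack: []
LOAD_FAST_LOAD_FAST w,q → push 37,81. Stack: [37, 81]
COMPARE_OP bool(==) → 37 vs 81 = False. Stack: [False]
POP_JUMP_IF_FALSE → pop False; jump. Stack: []
LOAD_CONST → push 3. Stack: [3]
LOAD_FAST w → push 37. Stack: [3, 37]
BINARY_OP + → 3 + 37 = 40. Stack: [40]
STORE_FAST u → u=40. Stack: []
LOAD_CONST → push 32. Stack: [32]
STORE_FAST y → y=32. Stack: []
LOAD_CONST → push 1. Stack: [1]
LOAD_FAST w → push 37. Stack: [1, 37]
BINARY_OP - → 1 - 37 = -36. Stack: [-36]
STORE_FAST p → p=-36. Stack: []
LOAD_FAST p → push -36. Stack: [-36]
RETURN_VALUE → return -36.

-36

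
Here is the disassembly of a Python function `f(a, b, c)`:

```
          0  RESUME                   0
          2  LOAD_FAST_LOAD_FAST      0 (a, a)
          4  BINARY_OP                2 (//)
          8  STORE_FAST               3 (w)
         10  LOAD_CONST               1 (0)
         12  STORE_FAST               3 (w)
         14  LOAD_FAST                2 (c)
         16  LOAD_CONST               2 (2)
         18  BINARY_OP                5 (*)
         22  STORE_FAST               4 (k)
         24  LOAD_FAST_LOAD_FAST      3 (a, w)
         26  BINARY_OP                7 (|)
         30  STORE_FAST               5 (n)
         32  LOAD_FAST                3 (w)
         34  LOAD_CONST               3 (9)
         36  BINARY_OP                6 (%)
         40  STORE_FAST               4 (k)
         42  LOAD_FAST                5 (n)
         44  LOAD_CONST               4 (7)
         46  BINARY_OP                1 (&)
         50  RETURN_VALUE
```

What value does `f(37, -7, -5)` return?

LOAD_FAST_LOAD_FAST a,a → push 37,37. Stack: [37, 37]
BINARY_OP // → 37 // 37 = 1. Stack: [1]
STORE_FAST w → w=1. Stack: []
LOAD_CONST → push 0. Stack: [0]
STORE_FAST w → w=0. Stack: []
LOAD_FAST c → push -5. Stack: [-5]
LOAD_CONST → push 2. Stack: [-5, 2]
BINARY_OP * → -5 * 2 = -10. Stack: [-10]
STORE_FAST k → k=-10. Stack: []
LOAD_FAST_LOAD_FAST a,w → push 37,0. Stack: [37, 0]
BINARY_OP | → 37 | 0 = 37. Stack: [37]
STORE_FAST n → n=37. Stack: []
LOAD_FAST w → push 0. Stack: [0]
LOAD_CONST → push 9. Stack: [0, 9]
BINARY_OP % → 0 % 9 = 0. Stack: [0]
STORE_FAST k → k=0. Stack: []
LOAD_FAST n → push 37. Stack: [37]
LOAD_CONST → push 7. Stack: [37, 7]
BINARY_OP & → 37 & 7 = 5. Stack: [5]
RETURN_VALUE → return 5.

5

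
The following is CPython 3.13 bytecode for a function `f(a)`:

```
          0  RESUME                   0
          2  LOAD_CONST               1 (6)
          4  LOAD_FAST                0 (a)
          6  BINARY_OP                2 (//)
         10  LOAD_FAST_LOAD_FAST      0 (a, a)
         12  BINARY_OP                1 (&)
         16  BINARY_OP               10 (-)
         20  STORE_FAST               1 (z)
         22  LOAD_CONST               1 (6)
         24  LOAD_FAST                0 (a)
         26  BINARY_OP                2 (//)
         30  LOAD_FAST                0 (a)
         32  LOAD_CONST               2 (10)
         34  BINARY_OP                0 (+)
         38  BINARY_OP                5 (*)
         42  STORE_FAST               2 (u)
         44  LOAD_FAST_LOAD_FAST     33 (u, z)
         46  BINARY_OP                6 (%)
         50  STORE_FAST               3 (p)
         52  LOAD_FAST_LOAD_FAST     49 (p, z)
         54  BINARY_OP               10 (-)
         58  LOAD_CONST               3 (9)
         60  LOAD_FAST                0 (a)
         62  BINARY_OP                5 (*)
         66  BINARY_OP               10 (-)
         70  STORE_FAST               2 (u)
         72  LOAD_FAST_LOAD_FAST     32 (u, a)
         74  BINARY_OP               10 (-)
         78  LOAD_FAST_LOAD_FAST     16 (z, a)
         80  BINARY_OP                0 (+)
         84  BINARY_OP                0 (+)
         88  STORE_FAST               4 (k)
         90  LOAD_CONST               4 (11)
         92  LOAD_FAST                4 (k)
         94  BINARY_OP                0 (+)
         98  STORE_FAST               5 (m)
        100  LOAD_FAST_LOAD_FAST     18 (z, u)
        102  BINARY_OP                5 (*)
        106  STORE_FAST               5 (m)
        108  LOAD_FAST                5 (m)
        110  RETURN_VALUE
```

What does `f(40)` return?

12800

LOAD_CONST → push 6. Stack: [6]
LOAD_FAST a → push 40. Stack: [6, 40]
BINARY_OP // → 6 // 40 = 0. Stack: [0]
LOAD_FAST_LOAD_FAST a,a → push 40,40. Stack: [0, 40, 40]
BINARY_OP & → 40 & 40 = 40. Stack: [0, 40]
BINARY_OP - → 0 - 40 = -40. Stack: [-40]
STORE_FAST z → z=-40. Stack: []
LOAD_CONST → push 6. Stack: [6]
LOAD_FAST a → push 40. Stack: [6, 40]
BINARY_OP // → 6 // 40 = 0. Stack: [0]
LOAD_FAST a → push 40. Stack: [0, 40]
LOAD_CONST → push 10. Stack: [0, 40, 10]
BINARY_OP + → 40 + 10 = 50. Stack: [0, 50]
BINARY_OP * → 0 * 50 = 0. Stack: [0]
STORE_FAST u → u=0. Stack: []
LOAD_FAST_LOAD_FAST u,z → push 0,-40. Stack: [0, -40]
BINARY_OP % → 0 % -40 = 0. Stack: [0]
STORE_FAST p → p=0. Stack: []
LOAD_FAST_LOAD_FAST p,z → push 0,-40. Stack: [0, -40]
BINARY_OP - → 0 - -40 = 40. Stack: [40]
LOAD_CONST → push 9. Stack: [40, 9]
LOAD_FAST a → push 40. Stack: [40, 9, 40]
BINARY_OP * → 9 * 40 = 360. Stack: [40, 360]
BINARY_OP - → 40 - 360 = -320. Stack: [-320]
STORE_FAST u → u=-320. Stack: []
LOAD_FAST_LOAD_FAST u,a → push -320,40. Stack: [-320, 40]
BINARY_OP - → -320 - 40 = -360. Stack: [-360]
LOAD_FAST_LOAD_FAST z,a → push -40,40. Stack: [-360, -40, 40]
BINARY_OP + → -40 + 40 = 0. Stack: [-360, 0]
BINARY_OP + → -360 + 0 = -360. Stack: [-360]
STORE_FAST k → k=-360. Stack: []
LOAD_CONST → push 11. Stack: [11]
LOAD_FAST k → push -360. Stack: [11, -360]
BINARY_OP + → 11 + -360 = -349. Stack: [-349]
STORE_FAST m → m=-349. Stack: []
LOAD_FAST_LOAD_FAST z,u → push -40,-320. Stack: [-40, -320]
BINARY_OP * → -40 * -320 = 12800. Stack: [12800]
STORE_FAST m → m=12800. Stack: []
LOAD_FAST m → push 12800. Stack: [12800]
RETURN_VALUE → return 12800.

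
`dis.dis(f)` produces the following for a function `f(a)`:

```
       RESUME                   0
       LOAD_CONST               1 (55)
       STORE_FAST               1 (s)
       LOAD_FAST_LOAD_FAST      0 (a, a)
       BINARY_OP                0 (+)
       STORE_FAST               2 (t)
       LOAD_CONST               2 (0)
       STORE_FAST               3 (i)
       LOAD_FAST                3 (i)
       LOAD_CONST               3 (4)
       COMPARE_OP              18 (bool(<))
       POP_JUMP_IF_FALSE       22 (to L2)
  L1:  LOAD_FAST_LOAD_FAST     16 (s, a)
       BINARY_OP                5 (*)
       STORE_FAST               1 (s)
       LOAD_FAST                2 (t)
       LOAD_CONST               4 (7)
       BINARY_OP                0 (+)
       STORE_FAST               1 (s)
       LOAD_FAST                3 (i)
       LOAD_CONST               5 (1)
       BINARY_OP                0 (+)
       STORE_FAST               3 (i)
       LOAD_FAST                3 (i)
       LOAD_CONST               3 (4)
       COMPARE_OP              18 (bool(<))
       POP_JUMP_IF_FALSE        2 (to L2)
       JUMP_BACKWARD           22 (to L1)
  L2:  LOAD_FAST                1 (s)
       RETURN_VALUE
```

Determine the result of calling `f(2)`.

LOAD_CONST → push 55
STORE_FAST s → s=55
LOAD_FAST_LOAD_FAST a,a → push 2,2
BINARY_OP + → 2 + 2 = 4
STORE_FAST t → t=4
LOAD_CONST → push 0
STORE_FAST i → i=0
LOAD_FAST i → push 0
LOAD_CONST → push 4
COMPARE_OP bool(<) → 0 vs 4 = True
POP_JUMP_IF_FALSE → pop True; no jump
LOAD_FAST_LOAD_FAST s,a → push 55,2
BINARY_OP * → 55 * 2 = 110
STORE_FAST s → s=110
LOAD_FAST t → push 4
LOAD_CONST → push 7
BINARY_OP + → 4 + 7 = 11
STORE_FAST s → s=11
LOAD_FAST i → push 0
LOAD_CONST → push 1
BINARY_OP + → 0 + 1 = 1
STORE_FAST i → i=1
LOAD_FAST i → push 1
LOAD_CONST → push 4
COMPARE_OP bool(<) → 1 vs 4 = True
POP_JUMP_IF_FALSE → pop True; no jump
LOAD_FAST_LOAD_FAST s,a → push 11,2
BINARY_OP * → 11 * 2 = 22
STORE_FAST s → s=22
LOAD_FAST t → push 4
LOAD_CONST → push 7
BINARY_OP + → 4 + 7 = 11
STORE_FAST s → s=11
LOAD_FAST i → push 1
LOAD_CONST → push 1
BINARY_OP + → 1 + 1 = 2
STORE_FAST i → i=2
LOAD_FAST i → push 2
LOAD_CONST → push 4
COMPARE_OP bool(<) → 2 vs 4 = True
POP_JUMP_IF_FALSE → pop True; no jump
LOAD_FAST_LOAD_FAST s,a → push 11,2
BINARY_OP * → 11 * 2 = 22
STORE_FAST s → s=22
LOAD_FAST t → push 4
LOAD_CONST → push 7
BINARY_OP + → 4 + 7 = 11
STORE_FAST s → s=11
LOAD_FAST i → push 2
LOAD_CONST → push 1
BINARY_OP + → 2 + 1 = 3
STORE_FAST i → i=3
LOAD_FAST i → push 3
LOAD_CONST → push 4
COMPARE_OP bool(<) → 3 vs 4 = True
POP_JUMP_IF_FALSE → pop True; no jump
LOAD_FAST_LOAD_FAST s,a → push 11,2
BINARY_OP * → 11 * 2 = 22
STORE_FAST s → s=22
LOAD_FAST t → push 4
LOAD_CONST → push 7
BINARY_OP + → 4 + 7 = 11
STORE_FAST s → s=11
LOAD_FAST i → push 3
LOAD_CONST → push 1
BINARY_OP + → 3 + 1 = 4
STORE_FAST i → i=4
LOAD_FAST i → push 4
LOAD_CONST → push 4
COMPARE_OP bool(<) → 4 vs 4 = False
POP_JUMP_IF_FALSE → pop False; jump
LOAD_FAST s → push 11
RETURN_VALUE → return 11.

11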